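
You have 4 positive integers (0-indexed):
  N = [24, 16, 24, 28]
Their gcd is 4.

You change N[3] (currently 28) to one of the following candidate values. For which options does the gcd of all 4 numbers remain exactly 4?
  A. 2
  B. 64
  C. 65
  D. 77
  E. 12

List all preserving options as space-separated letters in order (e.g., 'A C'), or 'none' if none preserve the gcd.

Old gcd = 4; gcd of others (without N[3]) = 8
New gcd for candidate v: gcd(8, v). Preserves old gcd iff gcd(8, v) = 4.
  Option A: v=2, gcd(8,2)=2 -> changes
  Option B: v=64, gcd(8,64)=8 -> changes
  Option C: v=65, gcd(8,65)=1 -> changes
  Option D: v=77, gcd(8,77)=1 -> changes
  Option E: v=12, gcd(8,12)=4 -> preserves

Answer: E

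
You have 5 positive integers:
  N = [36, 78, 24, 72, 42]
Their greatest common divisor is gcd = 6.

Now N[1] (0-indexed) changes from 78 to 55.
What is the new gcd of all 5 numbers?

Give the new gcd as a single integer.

Numbers: [36, 78, 24, 72, 42], gcd = 6
Change: index 1, 78 -> 55
gcd of the OTHER numbers (without index 1): gcd([36, 24, 72, 42]) = 6
New gcd = gcd(g_others, new_val) = gcd(6, 55) = 1

Answer: 1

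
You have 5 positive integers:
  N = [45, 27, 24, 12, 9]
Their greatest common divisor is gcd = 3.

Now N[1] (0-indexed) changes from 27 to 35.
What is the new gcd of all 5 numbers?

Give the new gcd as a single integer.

Numbers: [45, 27, 24, 12, 9], gcd = 3
Change: index 1, 27 -> 35
gcd of the OTHER numbers (without index 1): gcd([45, 24, 12, 9]) = 3
New gcd = gcd(g_others, new_val) = gcd(3, 35) = 1

Answer: 1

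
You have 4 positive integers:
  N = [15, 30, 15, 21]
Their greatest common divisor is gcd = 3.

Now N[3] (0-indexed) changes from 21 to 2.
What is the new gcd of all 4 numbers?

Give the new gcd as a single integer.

Answer: 1

Derivation:
Numbers: [15, 30, 15, 21], gcd = 3
Change: index 3, 21 -> 2
gcd of the OTHER numbers (without index 3): gcd([15, 30, 15]) = 15
New gcd = gcd(g_others, new_val) = gcd(15, 2) = 1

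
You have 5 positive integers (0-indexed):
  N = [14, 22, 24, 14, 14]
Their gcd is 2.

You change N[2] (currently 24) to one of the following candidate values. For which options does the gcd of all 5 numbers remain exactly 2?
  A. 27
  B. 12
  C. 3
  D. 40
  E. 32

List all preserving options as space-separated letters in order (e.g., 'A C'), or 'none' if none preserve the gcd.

Old gcd = 2; gcd of others (without N[2]) = 2
New gcd for candidate v: gcd(2, v). Preserves old gcd iff gcd(2, v) = 2.
  Option A: v=27, gcd(2,27)=1 -> changes
  Option B: v=12, gcd(2,12)=2 -> preserves
  Option C: v=3, gcd(2,3)=1 -> changes
  Option D: v=40, gcd(2,40)=2 -> preserves
  Option E: v=32, gcd(2,32)=2 -> preserves

Answer: B D E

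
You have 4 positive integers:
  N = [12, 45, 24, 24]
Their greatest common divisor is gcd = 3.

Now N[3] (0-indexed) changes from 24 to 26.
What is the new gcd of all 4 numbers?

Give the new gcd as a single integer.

Numbers: [12, 45, 24, 24], gcd = 3
Change: index 3, 24 -> 26
gcd of the OTHER numbers (without index 3): gcd([12, 45, 24]) = 3
New gcd = gcd(g_others, new_val) = gcd(3, 26) = 1

Answer: 1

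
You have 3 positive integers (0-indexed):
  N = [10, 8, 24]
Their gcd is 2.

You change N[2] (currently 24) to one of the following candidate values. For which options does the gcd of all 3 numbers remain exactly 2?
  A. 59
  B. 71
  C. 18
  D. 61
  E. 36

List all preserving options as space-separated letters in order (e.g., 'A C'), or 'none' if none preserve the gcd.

Old gcd = 2; gcd of others (without N[2]) = 2
New gcd for candidate v: gcd(2, v). Preserves old gcd iff gcd(2, v) = 2.
  Option A: v=59, gcd(2,59)=1 -> changes
  Option B: v=71, gcd(2,71)=1 -> changes
  Option C: v=18, gcd(2,18)=2 -> preserves
  Option D: v=61, gcd(2,61)=1 -> changes
  Option E: v=36, gcd(2,36)=2 -> preserves

Answer: C E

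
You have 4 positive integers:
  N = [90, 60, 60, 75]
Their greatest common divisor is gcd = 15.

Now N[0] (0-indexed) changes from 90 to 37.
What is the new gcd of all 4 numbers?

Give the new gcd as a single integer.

Answer: 1

Derivation:
Numbers: [90, 60, 60, 75], gcd = 15
Change: index 0, 90 -> 37
gcd of the OTHER numbers (without index 0): gcd([60, 60, 75]) = 15
New gcd = gcd(g_others, new_val) = gcd(15, 37) = 1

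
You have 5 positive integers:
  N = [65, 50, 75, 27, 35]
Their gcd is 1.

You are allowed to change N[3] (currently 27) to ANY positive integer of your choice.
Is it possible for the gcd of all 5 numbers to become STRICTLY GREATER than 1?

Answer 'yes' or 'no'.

Current gcd = 1
gcd of all OTHER numbers (without N[3]=27): gcd([65, 50, 75, 35]) = 5
The new gcd after any change is gcd(5, new_value).
This can be at most 5.
Since 5 > old gcd 1, the gcd CAN increase (e.g., set N[3] = 5).

Answer: yes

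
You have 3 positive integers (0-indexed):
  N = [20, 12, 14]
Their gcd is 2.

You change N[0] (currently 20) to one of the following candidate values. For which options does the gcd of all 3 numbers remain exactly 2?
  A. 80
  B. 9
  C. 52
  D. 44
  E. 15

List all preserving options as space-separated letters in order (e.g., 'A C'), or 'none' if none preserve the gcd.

Answer: A C D

Derivation:
Old gcd = 2; gcd of others (without N[0]) = 2
New gcd for candidate v: gcd(2, v). Preserves old gcd iff gcd(2, v) = 2.
  Option A: v=80, gcd(2,80)=2 -> preserves
  Option B: v=9, gcd(2,9)=1 -> changes
  Option C: v=52, gcd(2,52)=2 -> preserves
  Option D: v=44, gcd(2,44)=2 -> preserves
  Option E: v=15, gcd(2,15)=1 -> changes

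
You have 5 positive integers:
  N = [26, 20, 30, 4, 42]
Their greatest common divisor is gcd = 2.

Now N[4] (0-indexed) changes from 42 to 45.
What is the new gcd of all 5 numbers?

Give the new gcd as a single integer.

Numbers: [26, 20, 30, 4, 42], gcd = 2
Change: index 4, 42 -> 45
gcd of the OTHER numbers (without index 4): gcd([26, 20, 30, 4]) = 2
New gcd = gcd(g_others, new_val) = gcd(2, 45) = 1

Answer: 1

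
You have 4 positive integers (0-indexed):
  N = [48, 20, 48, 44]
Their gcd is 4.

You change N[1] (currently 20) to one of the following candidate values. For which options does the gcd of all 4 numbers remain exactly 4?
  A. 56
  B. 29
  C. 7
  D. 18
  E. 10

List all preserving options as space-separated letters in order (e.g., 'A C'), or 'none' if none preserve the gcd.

Old gcd = 4; gcd of others (without N[1]) = 4
New gcd for candidate v: gcd(4, v). Preserves old gcd iff gcd(4, v) = 4.
  Option A: v=56, gcd(4,56)=4 -> preserves
  Option B: v=29, gcd(4,29)=1 -> changes
  Option C: v=7, gcd(4,7)=1 -> changes
  Option D: v=18, gcd(4,18)=2 -> changes
  Option E: v=10, gcd(4,10)=2 -> changes

Answer: A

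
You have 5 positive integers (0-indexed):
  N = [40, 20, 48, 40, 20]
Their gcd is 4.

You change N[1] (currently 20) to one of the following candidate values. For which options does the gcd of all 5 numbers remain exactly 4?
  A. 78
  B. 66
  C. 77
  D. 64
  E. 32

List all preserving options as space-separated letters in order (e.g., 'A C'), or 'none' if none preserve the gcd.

Old gcd = 4; gcd of others (without N[1]) = 4
New gcd for candidate v: gcd(4, v). Preserves old gcd iff gcd(4, v) = 4.
  Option A: v=78, gcd(4,78)=2 -> changes
  Option B: v=66, gcd(4,66)=2 -> changes
  Option C: v=77, gcd(4,77)=1 -> changes
  Option D: v=64, gcd(4,64)=4 -> preserves
  Option E: v=32, gcd(4,32)=4 -> preserves

Answer: D E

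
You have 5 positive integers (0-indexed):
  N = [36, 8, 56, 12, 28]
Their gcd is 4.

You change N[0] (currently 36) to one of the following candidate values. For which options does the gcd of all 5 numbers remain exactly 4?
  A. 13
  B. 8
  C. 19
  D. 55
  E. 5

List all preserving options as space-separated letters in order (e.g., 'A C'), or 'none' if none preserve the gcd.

Answer: B

Derivation:
Old gcd = 4; gcd of others (without N[0]) = 4
New gcd for candidate v: gcd(4, v). Preserves old gcd iff gcd(4, v) = 4.
  Option A: v=13, gcd(4,13)=1 -> changes
  Option B: v=8, gcd(4,8)=4 -> preserves
  Option C: v=19, gcd(4,19)=1 -> changes
  Option D: v=55, gcd(4,55)=1 -> changes
  Option E: v=5, gcd(4,5)=1 -> changes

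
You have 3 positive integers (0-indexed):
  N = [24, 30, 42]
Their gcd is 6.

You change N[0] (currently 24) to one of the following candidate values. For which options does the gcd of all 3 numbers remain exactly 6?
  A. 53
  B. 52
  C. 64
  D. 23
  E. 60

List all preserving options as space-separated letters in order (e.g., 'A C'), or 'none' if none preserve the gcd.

Old gcd = 6; gcd of others (without N[0]) = 6
New gcd for candidate v: gcd(6, v). Preserves old gcd iff gcd(6, v) = 6.
  Option A: v=53, gcd(6,53)=1 -> changes
  Option B: v=52, gcd(6,52)=2 -> changes
  Option C: v=64, gcd(6,64)=2 -> changes
  Option D: v=23, gcd(6,23)=1 -> changes
  Option E: v=60, gcd(6,60)=6 -> preserves

Answer: E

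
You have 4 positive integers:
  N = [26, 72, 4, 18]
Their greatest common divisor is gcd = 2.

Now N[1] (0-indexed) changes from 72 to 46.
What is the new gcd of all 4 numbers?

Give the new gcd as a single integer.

Numbers: [26, 72, 4, 18], gcd = 2
Change: index 1, 72 -> 46
gcd of the OTHER numbers (without index 1): gcd([26, 4, 18]) = 2
New gcd = gcd(g_others, new_val) = gcd(2, 46) = 2

Answer: 2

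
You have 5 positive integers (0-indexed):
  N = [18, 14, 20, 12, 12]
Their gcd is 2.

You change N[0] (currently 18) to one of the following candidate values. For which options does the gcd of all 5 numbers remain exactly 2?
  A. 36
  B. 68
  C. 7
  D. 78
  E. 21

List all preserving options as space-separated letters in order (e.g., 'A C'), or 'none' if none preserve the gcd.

Old gcd = 2; gcd of others (without N[0]) = 2
New gcd for candidate v: gcd(2, v). Preserves old gcd iff gcd(2, v) = 2.
  Option A: v=36, gcd(2,36)=2 -> preserves
  Option B: v=68, gcd(2,68)=2 -> preserves
  Option C: v=7, gcd(2,7)=1 -> changes
  Option D: v=78, gcd(2,78)=2 -> preserves
  Option E: v=21, gcd(2,21)=1 -> changes

Answer: A B D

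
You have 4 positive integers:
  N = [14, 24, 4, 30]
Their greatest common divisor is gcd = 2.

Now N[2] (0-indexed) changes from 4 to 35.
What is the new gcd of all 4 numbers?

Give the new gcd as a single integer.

Numbers: [14, 24, 4, 30], gcd = 2
Change: index 2, 4 -> 35
gcd of the OTHER numbers (without index 2): gcd([14, 24, 30]) = 2
New gcd = gcd(g_others, new_val) = gcd(2, 35) = 1

Answer: 1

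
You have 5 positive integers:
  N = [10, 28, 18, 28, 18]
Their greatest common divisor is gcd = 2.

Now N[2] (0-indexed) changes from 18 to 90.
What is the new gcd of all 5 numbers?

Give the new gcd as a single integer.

Numbers: [10, 28, 18, 28, 18], gcd = 2
Change: index 2, 18 -> 90
gcd of the OTHER numbers (without index 2): gcd([10, 28, 28, 18]) = 2
New gcd = gcd(g_others, new_val) = gcd(2, 90) = 2

Answer: 2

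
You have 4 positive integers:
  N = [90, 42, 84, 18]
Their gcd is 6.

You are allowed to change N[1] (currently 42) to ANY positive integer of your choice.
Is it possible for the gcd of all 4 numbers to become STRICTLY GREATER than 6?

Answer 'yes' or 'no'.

Answer: no

Derivation:
Current gcd = 6
gcd of all OTHER numbers (without N[1]=42): gcd([90, 84, 18]) = 6
The new gcd after any change is gcd(6, new_value).
This can be at most 6.
Since 6 = old gcd 6, the gcd can only stay the same or decrease.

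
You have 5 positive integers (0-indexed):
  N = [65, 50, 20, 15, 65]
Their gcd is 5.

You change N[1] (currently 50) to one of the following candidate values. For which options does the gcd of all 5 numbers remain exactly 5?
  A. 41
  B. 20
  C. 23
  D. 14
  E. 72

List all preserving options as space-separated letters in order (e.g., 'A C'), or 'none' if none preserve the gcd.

Old gcd = 5; gcd of others (without N[1]) = 5
New gcd for candidate v: gcd(5, v). Preserves old gcd iff gcd(5, v) = 5.
  Option A: v=41, gcd(5,41)=1 -> changes
  Option B: v=20, gcd(5,20)=5 -> preserves
  Option C: v=23, gcd(5,23)=1 -> changes
  Option D: v=14, gcd(5,14)=1 -> changes
  Option E: v=72, gcd(5,72)=1 -> changes

Answer: B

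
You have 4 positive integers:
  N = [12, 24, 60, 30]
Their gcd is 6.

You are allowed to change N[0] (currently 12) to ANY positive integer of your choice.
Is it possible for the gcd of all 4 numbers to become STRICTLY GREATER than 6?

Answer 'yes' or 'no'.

Answer: no

Derivation:
Current gcd = 6
gcd of all OTHER numbers (without N[0]=12): gcd([24, 60, 30]) = 6
The new gcd after any change is gcd(6, new_value).
This can be at most 6.
Since 6 = old gcd 6, the gcd can only stay the same or decrease.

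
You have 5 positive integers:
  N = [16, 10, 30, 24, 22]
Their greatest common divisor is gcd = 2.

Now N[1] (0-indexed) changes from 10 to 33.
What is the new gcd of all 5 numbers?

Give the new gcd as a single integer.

Answer: 1

Derivation:
Numbers: [16, 10, 30, 24, 22], gcd = 2
Change: index 1, 10 -> 33
gcd of the OTHER numbers (without index 1): gcd([16, 30, 24, 22]) = 2
New gcd = gcd(g_others, new_val) = gcd(2, 33) = 1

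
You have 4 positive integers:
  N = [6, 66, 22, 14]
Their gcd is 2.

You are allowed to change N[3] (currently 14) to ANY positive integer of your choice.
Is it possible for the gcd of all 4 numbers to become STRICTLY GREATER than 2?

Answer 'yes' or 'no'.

Current gcd = 2
gcd of all OTHER numbers (without N[3]=14): gcd([6, 66, 22]) = 2
The new gcd after any change is gcd(2, new_value).
This can be at most 2.
Since 2 = old gcd 2, the gcd can only stay the same or decrease.

Answer: no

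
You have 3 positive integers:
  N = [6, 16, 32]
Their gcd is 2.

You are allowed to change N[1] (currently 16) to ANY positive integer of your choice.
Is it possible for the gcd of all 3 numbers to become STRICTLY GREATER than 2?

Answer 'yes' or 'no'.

Answer: no

Derivation:
Current gcd = 2
gcd of all OTHER numbers (without N[1]=16): gcd([6, 32]) = 2
The new gcd after any change is gcd(2, new_value).
This can be at most 2.
Since 2 = old gcd 2, the gcd can only stay the same or decrease.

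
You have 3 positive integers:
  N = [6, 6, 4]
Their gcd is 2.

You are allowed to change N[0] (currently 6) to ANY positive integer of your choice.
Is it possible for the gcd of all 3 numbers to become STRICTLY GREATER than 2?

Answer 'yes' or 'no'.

Answer: no

Derivation:
Current gcd = 2
gcd of all OTHER numbers (without N[0]=6): gcd([6, 4]) = 2
The new gcd after any change is gcd(2, new_value).
This can be at most 2.
Since 2 = old gcd 2, the gcd can only stay the same or decrease.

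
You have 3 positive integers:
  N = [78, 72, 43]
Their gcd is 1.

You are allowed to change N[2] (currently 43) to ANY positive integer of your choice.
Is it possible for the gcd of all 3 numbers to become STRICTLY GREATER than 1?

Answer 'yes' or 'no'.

Answer: yes

Derivation:
Current gcd = 1
gcd of all OTHER numbers (without N[2]=43): gcd([78, 72]) = 6
The new gcd after any change is gcd(6, new_value).
This can be at most 6.
Since 6 > old gcd 1, the gcd CAN increase (e.g., set N[2] = 6).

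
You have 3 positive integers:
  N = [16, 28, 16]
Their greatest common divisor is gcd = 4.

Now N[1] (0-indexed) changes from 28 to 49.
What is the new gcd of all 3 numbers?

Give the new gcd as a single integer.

Answer: 1

Derivation:
Numbers: [16, 28, 16], gcd = 4
Change: index 1, 28 -> 49
gcd of the OTHER numbers (without index 1): gcd([16, 16]) = 16
New gcd = gcd(g_others, new_val) = gcd(16, 49) = 1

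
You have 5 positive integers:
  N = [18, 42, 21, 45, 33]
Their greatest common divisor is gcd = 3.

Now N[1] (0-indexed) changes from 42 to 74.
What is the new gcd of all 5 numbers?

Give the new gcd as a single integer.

Numbers: [18, 42, 21, 45, 33], gcd = 3
Change: index 1, 42 -> 74
gcd of the OTHER numbers (without index 1): gcd([18, 21, 45, 33]) = 3
New gcd = gcd(g_others, new_val) = gcd(3, 74) = 1

Answer: 1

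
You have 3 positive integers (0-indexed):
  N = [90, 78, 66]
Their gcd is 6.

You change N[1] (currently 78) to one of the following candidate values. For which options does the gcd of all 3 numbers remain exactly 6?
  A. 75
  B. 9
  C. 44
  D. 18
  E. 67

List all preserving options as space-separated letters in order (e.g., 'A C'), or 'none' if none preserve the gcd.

Answer: D

Derivation:
Old gcd = 6; gcd of others (without N[1]) = 6
New gcd for candidate v: gcd(6, v). Preserves old gcd iff gcd(6, v) = 6.
  Option A: v=75, gcd(6,75)=3 -> changes
  Option B: v=9, gcd(6,9)=3 -> changes
  Option C: v=44, gcd(6,44)=2 -> changes
  Option D: v=18, gcd(6,18)=6 -> preserves
  Option E: v=67, gcd(6,67)=1 -> changes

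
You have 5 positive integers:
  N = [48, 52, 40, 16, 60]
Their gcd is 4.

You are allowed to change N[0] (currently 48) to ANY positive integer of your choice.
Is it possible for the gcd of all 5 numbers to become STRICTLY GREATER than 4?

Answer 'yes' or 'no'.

Current gcd = 4
gcd of all OTHER numbers (without N[0]=48): gcd([52, 40, 16, 60]) = 4
The new gcd after any change is gcd(4, new_value).
This can be at most 4.
Since 4 = old gcd 4, the gcd can only stay the same or decrease.

Answer: no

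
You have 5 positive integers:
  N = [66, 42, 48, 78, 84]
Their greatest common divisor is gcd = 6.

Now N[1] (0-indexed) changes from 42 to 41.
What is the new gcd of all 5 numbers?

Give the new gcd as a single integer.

Numbers: [66, 42, 48, 78, 84], gcd = 6
Change: index 1, 42 -> 41
gcd of the OTHER numbers (without index 1): gcd([66, 48, 78, 84]) = 6
New gcd = gcd(g_others, new_val) = gcd(6, 41) = 1

Answer: 1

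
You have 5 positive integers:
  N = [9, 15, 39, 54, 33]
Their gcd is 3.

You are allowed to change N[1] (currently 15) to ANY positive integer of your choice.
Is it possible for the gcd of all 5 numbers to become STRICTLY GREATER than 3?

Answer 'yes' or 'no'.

Answer: no

Derivation:
Current gcd = 3
gcd of all OTHER numbers (without N[1]=15): gcd([9, 39, 54, 33]) = 3
The new gcd after any change is gcd(3, new_value).
This can be at most 3.
Since 3 = old gcd 3, the gcd can only stay the same or decrease.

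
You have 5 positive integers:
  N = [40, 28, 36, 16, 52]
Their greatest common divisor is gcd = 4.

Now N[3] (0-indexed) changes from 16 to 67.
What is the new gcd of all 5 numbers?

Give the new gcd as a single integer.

Answer: 1

Derivation:
Numbers: [40, 28, 36, 16, 52], gcd = 4
Change: index 3, 16 -> 67
gcd of the OTHER numbers (without index 3): gcd([40, 28, 36, 52]) = 4
New gcd = gcd(g_others, new_val) = gcd(4, 67) = 1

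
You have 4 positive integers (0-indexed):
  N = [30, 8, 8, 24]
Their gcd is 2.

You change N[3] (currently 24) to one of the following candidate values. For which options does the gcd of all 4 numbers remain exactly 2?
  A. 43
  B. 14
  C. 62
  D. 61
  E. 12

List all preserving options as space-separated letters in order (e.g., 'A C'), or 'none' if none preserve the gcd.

Answer: B C E

Derivation:
Old gcd = 2; gcd of others (without N[3]) = 2
New gcd for candidate v: gcd(2, v). Preserves old gcd iff gcd(2, v) = 2.
  Option A: v=43, gcd(2,43)=1 -> changes
  Option B: v=14, gcd(2,14)=2 -> preserves
  Option C: v=62, gcd(2,62)=2 -> preserves
  Option D: v=61, gcd(2,61)=1 -> changes
  Option E: v=12, gcd(2,12)=2 -> preserves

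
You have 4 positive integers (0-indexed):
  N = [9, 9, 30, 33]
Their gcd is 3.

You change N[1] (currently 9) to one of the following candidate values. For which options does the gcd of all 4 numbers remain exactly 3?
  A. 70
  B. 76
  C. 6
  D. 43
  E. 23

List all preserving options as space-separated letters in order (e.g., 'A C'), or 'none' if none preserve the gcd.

Old gcd = 3; gcd of others (without N[1]) = 3
New gcd for candidate v: gcd(3, v). Preserves old gcd iff gcd(3, v) = 3.
  Option A: v=70, gcd(3,70)=1 -> changes
  Option B: v=76, gcd(3,76)=1 -> changes
  Option C: v=6, gcd(3,6)=3 -> preserves
  Option D: v=43, gcd(3,43)=1 -> changes
  Option E: v=23, gcd(3,23)=1 -> changes

Answer: C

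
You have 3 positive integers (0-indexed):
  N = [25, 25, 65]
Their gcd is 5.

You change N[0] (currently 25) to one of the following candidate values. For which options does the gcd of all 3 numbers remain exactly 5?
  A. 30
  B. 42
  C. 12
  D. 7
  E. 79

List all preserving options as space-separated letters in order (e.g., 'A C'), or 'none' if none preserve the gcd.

Old gcd = 5; gcd of others (without N[0]) = 5
New gcd for candidate v: gcd(5, v). Preserves old gcd iff gcd(5, v) = 5.
  Option A: v=30, gcd(5,30)=5 -> preserves
  Option B: v=42, gcd(5,42)=1 -> changes
  Option C: v=12, gcd(5,12)=1 -> changes
  Option D: v=7, gcd(5,7)=1 -> changes
  Option E: v=79, gcd(5,79)=1 -> changes

Answer: A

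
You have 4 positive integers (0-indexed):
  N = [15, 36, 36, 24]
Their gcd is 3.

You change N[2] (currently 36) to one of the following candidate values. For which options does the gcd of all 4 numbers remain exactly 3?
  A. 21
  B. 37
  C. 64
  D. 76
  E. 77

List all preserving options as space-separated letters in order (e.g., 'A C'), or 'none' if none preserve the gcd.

Answer: A

Derivation:
Old gcd = 3; gcd of others (without N[2]) = 3
New gcd for candidate v: gcd(3, v). Preserves old gcd iff gcd(3, v) = 3.
  Option A: v=21, gcd(3,21)=3 -> preserves
  Option B: v=37, gcd(3,37)=1 -> changes
  Option C: v=64, gcd(3,64)=1 -> changes
  Option D: v=76, gcd(3,76)=1 -> changes
  Option E: v=77, gcd(3,77)=1 -> changes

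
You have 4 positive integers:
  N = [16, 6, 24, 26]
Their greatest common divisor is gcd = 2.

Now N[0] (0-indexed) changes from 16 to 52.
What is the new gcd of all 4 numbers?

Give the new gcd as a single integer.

Answer: 2

Derivation:
Numbers: [16, 6, 24, 26], gcd = 2
Change: index 0, 16 -> 52
gcd of the OTHER numbers (without index 0): gcd([6, 24, 26]) = 2
New gcd = gcd(g_others, new_val) = gcd(2, 52) = 2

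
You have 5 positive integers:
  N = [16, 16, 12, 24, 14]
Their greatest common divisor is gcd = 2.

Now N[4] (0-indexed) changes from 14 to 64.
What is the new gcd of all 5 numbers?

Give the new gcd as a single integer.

Numbers: [16, 16, 12, 24, 14], gcd = 2
Change: index 4, 14 -> 64
gcd of the OTHER numbers (without index 4): gcd([16, 16, 12, 24]) = 4
New gcd = gcd(g_others, new_val) = gcd(4, 64) = 4

Answer: 4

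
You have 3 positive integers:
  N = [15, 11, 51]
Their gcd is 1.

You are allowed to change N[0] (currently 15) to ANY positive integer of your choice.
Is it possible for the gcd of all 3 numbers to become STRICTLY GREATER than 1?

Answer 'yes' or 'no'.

Current gcd = 1
gcd of all OTHER numbers (without N[0]=15): gcd([11, 51]) = 1
The new gcd after any change is gcd(1, new_value).
This can be at most 1.
Since 1 = old gcd 1, the gcd can only stay the same or decrease.

Answer: no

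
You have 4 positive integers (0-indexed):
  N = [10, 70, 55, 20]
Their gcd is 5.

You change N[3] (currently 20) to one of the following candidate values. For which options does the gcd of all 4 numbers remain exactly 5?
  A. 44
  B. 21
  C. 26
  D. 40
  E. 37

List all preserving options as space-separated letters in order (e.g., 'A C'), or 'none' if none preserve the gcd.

Old gcd = 5; gcd of others (without N[3]) = 5
New gcd for candidate v: gcd(5, v). Preserves old gcd iff gcd(5, v) = 5.
  Option A: v=44, gcd(5,44)=1 -> changes
  Option B: v=21, gcd(5,21)=1 -> changes
  Option C: v=26, gcd(5,26)=1 -> changes
  Option D: v=40, gcd(5,40)=5 -> preserves
  Option E: v=37, gcd(5,37)=1 -> changes

Answer: D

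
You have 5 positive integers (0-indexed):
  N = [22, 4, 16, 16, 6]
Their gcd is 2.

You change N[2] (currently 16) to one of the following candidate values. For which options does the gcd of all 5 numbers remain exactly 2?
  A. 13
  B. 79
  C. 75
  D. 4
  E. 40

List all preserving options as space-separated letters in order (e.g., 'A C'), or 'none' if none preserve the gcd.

Answer: D E

Derivation:
Old gcd = 2; gcd of others (without N[2]) = 2
New gcd for candidate v: gcd(2, v). Preserves old gcd iff gcd(2, v) = 2.
  Option A: v=13, gcd(2,13)=1 -> changes
  Option B: v=79, gcd(2,79)=1 -> changes
  Option C: v=75, gcd(2,75)=1 -> changes
  Option D: v=4, gcd(2,4)=2 -> preserves
  Option E: v=40, gcd(2,40)=2 -> preserves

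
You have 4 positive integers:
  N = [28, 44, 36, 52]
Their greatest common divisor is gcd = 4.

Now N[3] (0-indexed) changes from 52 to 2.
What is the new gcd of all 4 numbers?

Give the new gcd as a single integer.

Numbers: [28, 44, 36, 52], gcd = 4
Change: index 3, 52 -> 2
gcd of the OTHER numbers (without index 3): gcd([28, 44, 36]) = 4
New gcd = gcd(g_others, new_val) = gcd(4, 2) = 2

Answer: 2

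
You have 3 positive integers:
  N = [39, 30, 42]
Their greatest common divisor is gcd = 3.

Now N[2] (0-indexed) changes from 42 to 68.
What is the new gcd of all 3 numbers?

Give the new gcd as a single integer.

Numbers: [39, 30, 42], gcd = 3
Change: index 2, 42 -> 68
gcd of the OTHER numbers (without index 2): gcd([39, 30]) = 3
New gcd = gcd(g_others, new_val) = gcd(3, 68) = 1

Answer: 1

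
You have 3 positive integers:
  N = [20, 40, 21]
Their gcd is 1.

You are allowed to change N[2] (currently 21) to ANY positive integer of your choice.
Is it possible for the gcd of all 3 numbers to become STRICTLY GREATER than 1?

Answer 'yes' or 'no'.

Current gcd = 1
gcd of all OTHER numbers (without N[2]=21): gcd([20, 40]) = 20
The new gcd after any change is gcd(20, new_value).
This can be at most 20.
Since 20 > old gcd 1, the gcd CAN increase (e.g., set N[2] = 20).

Answer: yes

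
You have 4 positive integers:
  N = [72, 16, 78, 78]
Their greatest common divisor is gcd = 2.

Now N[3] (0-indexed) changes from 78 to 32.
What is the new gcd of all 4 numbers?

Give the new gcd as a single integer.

Numbers: [72, 16, 78, 78], gcd = 2
Change: index 3, 78 -> 32
gcd of the OTHER numbers (without index 3): gcd([72, 16, 78]) = 2
New gcd = gcd(g_others, new_val) = gcd(2, 32) = 2

Answer: 2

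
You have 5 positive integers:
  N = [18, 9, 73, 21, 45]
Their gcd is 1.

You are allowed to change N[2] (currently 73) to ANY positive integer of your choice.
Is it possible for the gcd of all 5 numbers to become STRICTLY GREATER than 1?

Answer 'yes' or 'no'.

Answer: yes

Derivation:
Current gcd = 1
gcd of all OTHER numbers (without N[2]=73): gcd([18, 9, 21, 45]) = 3
The new gcd after any change is gcd(3, new_value).
This can be at most 3.
Since 3 > old gcd 1, the gcd CAN increase (e.g., set N[2] = 3).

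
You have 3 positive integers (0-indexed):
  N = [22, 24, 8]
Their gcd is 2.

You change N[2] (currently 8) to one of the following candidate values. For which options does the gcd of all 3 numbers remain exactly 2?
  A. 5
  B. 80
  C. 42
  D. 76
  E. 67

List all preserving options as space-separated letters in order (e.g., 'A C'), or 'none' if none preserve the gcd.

Old gcd = 2; gcd of others (without N[2]) = 2
New gcd for candidate v: gcd(2, v). Preserves old gcd iff gcd(2, v) = 2.
  Option A: v=5, gcd(2,5)=1 -> changes
  Option B: v=80, gcd(2,80)=2 -> preserves
  Option C: v=42, gcd(2,42)=2 -> preserves
  Option D: v=76, gcd(2,76)=2 -> preserves
  Option E: v=67, gcd(2,67)=1 -> changes

Answer: B C D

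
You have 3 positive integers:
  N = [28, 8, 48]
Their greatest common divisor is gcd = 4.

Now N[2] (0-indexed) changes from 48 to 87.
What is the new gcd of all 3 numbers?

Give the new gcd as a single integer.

Answer: 1

Derivation:
Numbers: [28, 8, 48], gcd = 4
Change: index 2, 48 -> 87
gcd of the OTHER numbers (without index 2): gcd([28, 8]) = 4
New gcd = gcd(g_others, new_val) = gcd(4, 87) = 1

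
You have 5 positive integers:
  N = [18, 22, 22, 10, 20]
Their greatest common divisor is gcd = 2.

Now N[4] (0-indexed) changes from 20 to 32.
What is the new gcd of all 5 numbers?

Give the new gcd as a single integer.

Numbers: [18, 22, 22, 10, 20], gcd = 2
Change: index 4, 20 -> 32
gcd of the OTHER numbers (without index 4): gcd([18, 22, 22, 10]) = 2
New gcd = gcd(g_others, new_val) = gcd(2, 32) = 2

Answer: 2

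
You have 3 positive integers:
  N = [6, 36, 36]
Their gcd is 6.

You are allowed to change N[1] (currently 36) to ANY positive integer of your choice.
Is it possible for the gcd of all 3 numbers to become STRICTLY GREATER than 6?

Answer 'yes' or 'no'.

Current gcd = 6
gcd of all OTHER numbers (without N[1]=36): gcd([6, 36]) = 6
The new gcd after any change is gcd(6, new_value).
This can be at most 6.
Since 6 = old gcd 6, the gcd can only stay the same or decrease.

Answer: no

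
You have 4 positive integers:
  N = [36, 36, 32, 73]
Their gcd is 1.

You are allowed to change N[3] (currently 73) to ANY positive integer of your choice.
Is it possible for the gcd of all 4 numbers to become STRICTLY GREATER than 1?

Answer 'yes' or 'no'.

Answer: yes

Derivation:
Current gcd = 1
gcd of all OTHER numbers (without N[3]=73): gcd([36, 36, 32]) = 4
The new gcd after any change is gcd(4, new_value).
This can be at most 4.
Since 4 > old gcd 1, the gcd CAN increase (e.g., set N[3] = 4).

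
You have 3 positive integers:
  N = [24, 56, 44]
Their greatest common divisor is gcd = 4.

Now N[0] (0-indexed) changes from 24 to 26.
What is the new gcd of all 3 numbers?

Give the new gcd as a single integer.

Numbers: [24, 56, 44], gcd = 4
Change: index 0, 24 -> 26
gcd of the OTHER numbers (without index 0): gcd([56, 44]) = 4
New gcd = gcd(g_others, new_val) = gcd(4, 26) = 2

Answer: 2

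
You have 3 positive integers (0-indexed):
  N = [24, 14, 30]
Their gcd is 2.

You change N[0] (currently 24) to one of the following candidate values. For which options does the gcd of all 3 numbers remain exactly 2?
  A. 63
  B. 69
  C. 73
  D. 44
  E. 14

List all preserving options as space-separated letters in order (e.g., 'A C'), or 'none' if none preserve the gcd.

Answer: D E

Derivation:
Old gcd = 2; gcd of others (without N[0]) = 2
New gcd for candidate v: gcd(2, v). Preserves old gcd iff gcd(2, v) = 2.
  Option A: v=63, gcd(2,63)=1 -> changes
  Option B: v=69, gcd(2,69)=1 -> changes
  Option C: v=73, gcd(2,73)=1 -> changes
  Option D: v=44, gcd(2,44)=2 -> preserves
  Option E: v=14, gcd(2,14)=2 -> preserves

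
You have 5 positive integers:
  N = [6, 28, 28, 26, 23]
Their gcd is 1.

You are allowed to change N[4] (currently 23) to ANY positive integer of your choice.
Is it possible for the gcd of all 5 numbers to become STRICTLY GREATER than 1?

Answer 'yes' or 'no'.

Answer: yes

Derivation:
Current gcd = 1
gcd of all OTHER numbers (without N[4]=23): gcd([6, 28, 28, 26]) = 2
The new gcd after any change is gcd(2, new_value).
This can be at most 2.
Since 2 > old gcd 1, the gcd CAN increase (e.g., set N[4] = 2).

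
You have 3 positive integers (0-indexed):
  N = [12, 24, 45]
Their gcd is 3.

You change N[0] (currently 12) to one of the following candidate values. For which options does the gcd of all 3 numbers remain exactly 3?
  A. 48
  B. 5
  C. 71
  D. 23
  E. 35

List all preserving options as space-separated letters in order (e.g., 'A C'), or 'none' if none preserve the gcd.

Answer: A

Derivation:
Old gcd = 3; gcd of others (without N[0]) = 3
New gcd for candidate v: gcd(3, v). Preserves old gcd iff gcd(3, v) = 3.
  Option A: v=48, gcd(3,48)=3 -> preserves
  Option B: v=5, gcd(3,5)=1 -> changes
  Option C: v=71, gcd(3,71)=1 -> changes
  Option D: v=23, gcd(3,23)=1 -> changes
  Option E: v=35, gcd(3,35)=1 -> changes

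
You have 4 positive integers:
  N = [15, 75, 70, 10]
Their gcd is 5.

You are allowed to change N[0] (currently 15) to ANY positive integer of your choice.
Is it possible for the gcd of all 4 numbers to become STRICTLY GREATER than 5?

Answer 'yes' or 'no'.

Current gcd = 5
gcd of all OTHER numbers (without N[0]=15): gcd([75, 70, 10]) = 5
The new gcd after any change is gcd(5, new_value).
This can be at most 5.
Since 5 = old gcd 5, the gcd can only stay the same or decrease.

Answer: no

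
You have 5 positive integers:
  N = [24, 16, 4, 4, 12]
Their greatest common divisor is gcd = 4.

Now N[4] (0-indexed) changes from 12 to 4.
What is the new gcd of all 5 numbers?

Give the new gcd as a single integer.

Answer: 4

Derivation:
Numbers: [24, 16, 4, 4, 12], gcd = 4
Change: index 4, 12 -> 4
gcd of the OTHER numbers (without index 4): gcd([24, 16, 4, 4]) = 4
New gcd = gcd(g_others, new_val) = gcd(4, 4) = 4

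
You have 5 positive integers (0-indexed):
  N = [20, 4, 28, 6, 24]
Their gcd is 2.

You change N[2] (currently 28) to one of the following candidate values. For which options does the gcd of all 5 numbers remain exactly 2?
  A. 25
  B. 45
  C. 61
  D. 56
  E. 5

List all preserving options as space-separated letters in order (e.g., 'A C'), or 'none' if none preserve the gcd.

Old gcd = 2; gcd of others (without N[2]) = 2
New gcd for candidate v: gcd(2, v). Preserves old gcd iff gcd(2, v) = 2.
  Option A: v=25, gcd(2,25)=1 -> changes
  Option B: v=45, gcd(2,45)=1 -> changes
  Option C: v=61, gcd(2,61)=1 -> changes
  Option D: v=56, gcd(2,56)=2 -> preserves
  Option E: v=5, gcd(2,5)=1 -> changes

Answer: D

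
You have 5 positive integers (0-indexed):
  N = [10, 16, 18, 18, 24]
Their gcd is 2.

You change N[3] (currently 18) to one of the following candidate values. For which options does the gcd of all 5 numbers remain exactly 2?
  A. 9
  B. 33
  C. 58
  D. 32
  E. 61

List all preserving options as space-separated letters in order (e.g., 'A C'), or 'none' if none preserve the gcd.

Old gcd = 2; gcd of others (without N[3]) = 2
New gcd for candidate v: gcd(2, v). Preserves old gcd iff gcd(2, v) = 2.
  Option A: v=9, gcd(2,9)=1 -> changes
  Option B: v=33, gcd(2,33)=1 -> changes
  Option C: v=58, gcd(2,58)=2 -> preserves
  Option D: v=32, gcd(2,32)=2 -> preserves
  Option E: v=61, gcd(2,61)=1 -> changes

Answer: C D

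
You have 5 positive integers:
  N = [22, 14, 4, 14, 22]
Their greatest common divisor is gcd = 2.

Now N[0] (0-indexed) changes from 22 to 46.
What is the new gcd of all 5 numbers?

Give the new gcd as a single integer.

Answer: 2

Derivation:
Numbers: [22, 14, 4, 14, 22], gcd = 2
Change: index 0, 22 -> 46
gcd of the OTHER numbers (without index 0): gcd([14, 4, 14, 22]) = 2
New gcd = gcd(g_others, new_val) = gcd(2, 46) = 2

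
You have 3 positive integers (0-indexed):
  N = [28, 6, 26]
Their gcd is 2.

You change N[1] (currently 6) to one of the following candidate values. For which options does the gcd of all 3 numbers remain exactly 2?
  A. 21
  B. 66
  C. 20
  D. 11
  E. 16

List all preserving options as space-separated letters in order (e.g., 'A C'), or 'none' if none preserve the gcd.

Old gcd = 2; gcd of others (without N[1]) = 2
New gcd for candidate v: gcd(2, v). Preserves old gcd iff gcd(2, v) = 2.
  Option A: v=21, gcd(2,21)=1 -> changes
  Option B: v=66, gcd(2,66)=2 -> preserves
  Option C: v=20, gcd(2,20)=2 -> preserves
  Option D: v=11, gcd(2,11)=1 -> changes
  Option E: v=16, gcd(2,16)=2 -> preserves

Answer: B C E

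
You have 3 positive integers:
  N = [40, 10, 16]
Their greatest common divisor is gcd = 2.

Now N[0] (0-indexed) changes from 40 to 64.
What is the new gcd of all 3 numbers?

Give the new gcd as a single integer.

Numbers: [40, 10, 16], gcd = 2
Change: index 0, 40 -> 64
gcd of the OTHER numbers (without index 0): gcd([10, 16]) = 2
New gcd = gcd(g_others, new_val) = gcd(2, 64) = 2

Answer: 2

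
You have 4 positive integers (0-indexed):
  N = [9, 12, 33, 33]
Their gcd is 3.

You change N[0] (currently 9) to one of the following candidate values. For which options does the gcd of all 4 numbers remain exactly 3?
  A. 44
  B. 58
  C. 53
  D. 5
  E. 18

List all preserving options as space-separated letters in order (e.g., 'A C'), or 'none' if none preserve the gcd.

Old gcd = 3; gcd of others (without N[0]) = 3
New gcd for candidate v: gcd(3, v). Preserves old gcd iff gcd(3, v) = 3.
  Option A: v=44, gcd(3,44)=1 -> changes
  Option B: v=58, gcd(3,58)=1 -> changes
  Option C: v=53, gcd(3,53)=1 -> changes
  Option D: v=5, gcd(3,5)=1 -> changes
  Option E: v=18, gcd(3,18)=3 -> preserves

Answer: E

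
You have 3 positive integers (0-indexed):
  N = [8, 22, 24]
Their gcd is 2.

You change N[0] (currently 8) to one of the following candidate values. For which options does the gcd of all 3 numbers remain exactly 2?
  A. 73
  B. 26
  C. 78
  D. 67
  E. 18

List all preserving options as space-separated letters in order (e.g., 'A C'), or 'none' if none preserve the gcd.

Answer: B C E

Derivation:
Old gcd = 2; gcd of others (without N[0]) = 2
New gcd for candidate v: gcd(2, v). Preserves old gcd iff gcd(2, v) = 2.
  Option A: v=73, gcd(2,73)=1 -> changes
  Option B: v=26, gcd(2,26)=2 -> preserves
  Option C: v=78, gcd(2,78)=2 -> preserves
  Option D: v=67, gcd(2,67)=1 -> changes
  Option E: v=18, gcd(2,18)=2 -> preserves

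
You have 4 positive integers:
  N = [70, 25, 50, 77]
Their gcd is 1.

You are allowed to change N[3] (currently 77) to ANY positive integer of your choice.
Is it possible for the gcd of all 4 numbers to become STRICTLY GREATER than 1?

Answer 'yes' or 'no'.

Current gcd = 1
gcd of all OTHER numbers (without N[3]=77): gcd([70, 25, 50]) = 5
The new gcd after any change is gcd(5, new_value).
This can be at most 5.
Since 5 > old gcd 1, the gcd CAN increase (e.g., set N[3] = 5).

Answer: yes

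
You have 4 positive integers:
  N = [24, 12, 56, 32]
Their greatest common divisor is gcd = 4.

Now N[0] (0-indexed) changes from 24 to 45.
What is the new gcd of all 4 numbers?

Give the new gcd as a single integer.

Numbers: [24, 12, 56, 32], gcd = 4
Change: index 0, 24 -> 45
gcd of the OTHER numbers (without index 0): gcd([12, 56, 32]) = 4
New gcd = gcd(g_others, new_val) = gcd(4, 45) = 1

Answer: 1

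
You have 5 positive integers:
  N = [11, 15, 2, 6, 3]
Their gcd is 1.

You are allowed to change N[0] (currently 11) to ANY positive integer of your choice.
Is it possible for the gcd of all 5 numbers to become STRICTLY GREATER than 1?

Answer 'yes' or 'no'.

Answer: no

Derivation:
Current gcd = 1
gcd of all OTHER numbers (without N[0]=11): gcd([15, 2, 6, 3]) = 1
The new gcd after any change is gcd(1, new_value).
This can be at most 1.
Since 1 = old gcd 1, the gcd can only stay the same or decrease.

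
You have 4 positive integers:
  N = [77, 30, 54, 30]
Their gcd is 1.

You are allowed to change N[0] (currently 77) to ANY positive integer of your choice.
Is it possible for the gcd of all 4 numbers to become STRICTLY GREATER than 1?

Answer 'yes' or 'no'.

Current gcd = 1
gcd of all OTHER numbers (without N[0]=77): gcd([30, 54, 30]) = 6
The new gcd after any change is gcd(6, new_value).
This can be at most 6.
Since 6 > old gcd 1, the gcd CAN increase (e.g., set N[0] = 6).

Answer: yes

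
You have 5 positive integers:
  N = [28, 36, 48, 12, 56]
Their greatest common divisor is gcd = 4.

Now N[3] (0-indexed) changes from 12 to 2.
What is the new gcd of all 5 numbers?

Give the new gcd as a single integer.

Numbers: [28, 36, 48, 12, 56], gcd = 4
Change: index 3, 12 -> 2
gcd of the OTHER numbers (without index 3): gcd([28, 36, 48, 56]) = 4
New gcd = gcd(g_others, new_val) = gcd(4, 2) = 2

Answer: 2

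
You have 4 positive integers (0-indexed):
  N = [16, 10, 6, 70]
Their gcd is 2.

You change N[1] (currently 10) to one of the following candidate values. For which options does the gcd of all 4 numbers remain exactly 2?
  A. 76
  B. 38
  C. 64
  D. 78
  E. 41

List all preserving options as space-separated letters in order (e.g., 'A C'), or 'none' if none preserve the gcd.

Answer: A B C D

Derivation:
Old gcd = 2; gcd of others (without N[1]) = 2
New gcd for candidate v: gcd(2, v). Preserves old gcd iff gcd(2, v) = 2.
  Option A: v=76, gcd(2,76)=2 -> preserves
  Option B: v=38, gcd(2,38)=2 -> preserves
  Option C: v=64, gcd(2,64)=2 -> preserves
  Option D: v=78, gcd(2,78)=2 -> preserves
  Option E: v=41, gcd(2,41)=1 -> changes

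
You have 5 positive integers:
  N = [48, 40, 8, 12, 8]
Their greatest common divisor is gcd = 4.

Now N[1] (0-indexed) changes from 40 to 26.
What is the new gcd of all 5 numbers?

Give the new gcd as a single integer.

Answer: 2

Derivation:
Numbers: [48, 40, 8, 12, 8], gcd = 4
Change: index 1, 40 -> 26
gcd of the OTHER numbers (without index 1): gcd([48, 8, 12, 8]) = 4
New gcd = gcd(g_others, new_val) = gcd(4, 26) = 2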